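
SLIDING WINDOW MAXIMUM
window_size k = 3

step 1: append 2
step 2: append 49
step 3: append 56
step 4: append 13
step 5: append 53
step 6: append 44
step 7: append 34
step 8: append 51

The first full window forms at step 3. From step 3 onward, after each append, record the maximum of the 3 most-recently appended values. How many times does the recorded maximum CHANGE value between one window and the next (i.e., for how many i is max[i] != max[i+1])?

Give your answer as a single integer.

Answer: 2

Derivation:
step 1: append 2 -> window=[2] (not full yet)
step 2: append 49 -> window=[2, 49] (not full yet)
step 3: append 56 -> window=[2, 49, 56] -> max=56
step 4: append 13 -> window=[49, 56, 13] -> max=56
step 5: append 53 -> window=[56, 13, 53] -> max=56
step 6: append 44 -> window=[13, 53, 44] -> max=53
step 7: append 34 -> window=[53, 44, 34] -> max=53
step 8: append 51 -> window=[44, 34, 51] -> max=51
Recorded maximums: 56 56 56 53 53 51
Changes between consecutive maximums: 2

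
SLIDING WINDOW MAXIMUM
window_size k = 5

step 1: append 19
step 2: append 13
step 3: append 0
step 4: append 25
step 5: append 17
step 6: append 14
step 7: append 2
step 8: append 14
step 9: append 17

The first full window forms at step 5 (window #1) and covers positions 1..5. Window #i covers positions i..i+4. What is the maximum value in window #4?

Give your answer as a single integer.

Answer: 25

Derivation:
step 1: append 19 -> window=[19] (not full yet)
step 2: append 13 -> window=[19, 13] (not full yet)
step 3: append 0 -> window=[19, 13, 0] (not full yet)
step 4: append 25 -> window=[19, 13, 0, 25] (not full yet)
step 5: append 17 -> window=[19, 13, 0, 25, 17] -> max=25
step 6: append 14 -> window=[13, 0, 25, 17, 14] -> max=25
step 7: append 2 -> window=[0, 25, 17, 14, 2] -> max=25
step 8: append 14 -> window=[25, 17, 14, 2, 14] -> max=25
Window #4 max = 25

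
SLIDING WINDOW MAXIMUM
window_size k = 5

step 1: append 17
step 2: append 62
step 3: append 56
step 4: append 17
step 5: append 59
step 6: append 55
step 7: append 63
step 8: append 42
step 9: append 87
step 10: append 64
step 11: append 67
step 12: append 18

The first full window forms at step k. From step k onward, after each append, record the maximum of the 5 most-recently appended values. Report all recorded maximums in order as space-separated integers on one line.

Answer: 62 62 63 63 87 87 87 87

Derivation:
step 1: append 17 -> window=[17] (not full yet)
step 2: append 62 -> window=[17, 62] (not full yet)
step 3: append 56 -> window=[17, 62, 56] (not full yet)
step 4: append 17 -> window=[17, 62, 56, 17] (not full yet)
step 5: append 59 -> window=[17, 62, 56, 17, 59] -> max=62
step 6: append 55 -> window=[62, 56, 17, 59, 55] -> max=62
step 7: append 63 -> window=[56, 17, 59, 55, 63] -> max=63
step 8: append 42 -> window=[17, 59, 55, 63, 42] -> max=63
step 9: append 87 -> window=[59, 55, 63, 42, 87] -> max=87
step 10: append 64 -> window=[55, 63, 42, 87, 64] -> max=87
step 11: append 67 -> window=[63, 42, 87, 64, 67] -> max=87
step 12: append 18 -> window=[42, 87, 64, 67, 18] -> max=87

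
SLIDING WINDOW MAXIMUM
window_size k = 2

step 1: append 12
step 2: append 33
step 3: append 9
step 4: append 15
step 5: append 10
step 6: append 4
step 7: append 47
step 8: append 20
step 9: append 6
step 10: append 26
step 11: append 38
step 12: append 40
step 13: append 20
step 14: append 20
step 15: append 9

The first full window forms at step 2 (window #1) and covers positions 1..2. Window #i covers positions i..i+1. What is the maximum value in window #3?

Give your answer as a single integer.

Answer: 15

Derivation:
step 1: append 12 -> window=[12] (not full yet)
step 2: append 33 -> window=[12, 33] -> max=33
step 3: append 9 -> window=[33, 9] -> max=33
step 4: append 15 -> window=[9, 15] -> max=15
Window #3 max = 15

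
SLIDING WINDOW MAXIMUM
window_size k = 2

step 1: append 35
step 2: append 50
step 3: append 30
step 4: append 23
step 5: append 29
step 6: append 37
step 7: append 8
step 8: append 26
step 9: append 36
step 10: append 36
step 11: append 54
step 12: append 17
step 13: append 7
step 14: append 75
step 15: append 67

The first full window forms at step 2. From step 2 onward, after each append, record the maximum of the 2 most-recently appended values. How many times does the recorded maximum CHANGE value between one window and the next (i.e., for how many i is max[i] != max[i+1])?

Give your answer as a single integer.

step 1: append 35 -> window=[35] (not full yet)
step 2: append 50 -> window=[35, 50] -> max=50
step 3: append 30 -> window=[50, 30] -> max=50
step 4: append 23 -> window=[30, 23] -> max=30
step 5: append 29 -> window=[23, 29] -> max=29
step 6: append 37 -> window=[29, 37] -> max=37
step 7: append 8 -> window=[37, 8] -> max=37
step 8: append 26 -> window=[8, 26] -> max=26
step 9: append 36 -> window=[26, 36] -> max=36
step 10: append 36 -> window=[36, 36] -> max=36
step 11: append 54 -> window=[36, 54] -> max=54
step 12: append 17 -> window=[54, 17] -> max=54
step 13: append 7 -> window=[17, 7] -> max=17
step 14: append 75 -> window=[7, 75] -> max=75
step 15: append 67 -> window=[75, 67] -> max=75
Recorded maximums: 50 50 30 29 37 37 26 36 36 54 54 17 75 75
Changes between consecutive maximums: 8

Answer: 8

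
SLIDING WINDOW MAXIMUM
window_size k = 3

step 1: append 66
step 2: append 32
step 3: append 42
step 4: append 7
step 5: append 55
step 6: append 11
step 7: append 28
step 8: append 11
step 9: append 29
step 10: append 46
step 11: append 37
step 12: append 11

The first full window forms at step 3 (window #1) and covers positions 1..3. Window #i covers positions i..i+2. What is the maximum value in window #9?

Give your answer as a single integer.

step 1: append 66 -> window=[66] (not full yet)
step 2: append 32 -> window=[66, 32] (not full yet)
step 3: append 42 -> window=[66, 32, 42] -> max=66
step 4: append 7 -> window=[32, 42, 7] -> max=42
step 5: append 55 -> window=[42, 7, 55] -> max=55
step 6: append 11 -> window=[7, 55, 11] -> max=55
step 7: append 28 -> window=[55, 11, 28] -> max=55
step 8: append 11 -> window=[11, 28, 11] -> max=28
step 9: append 29 -> window=[28, 11, 29] -> max=29
step 10: append 46 -> window=[11, 29, 46] -> max=46
step 11: append 37 -> window=[29, 46, 37] -> max=46
Window #9 max = 46

Answer: 46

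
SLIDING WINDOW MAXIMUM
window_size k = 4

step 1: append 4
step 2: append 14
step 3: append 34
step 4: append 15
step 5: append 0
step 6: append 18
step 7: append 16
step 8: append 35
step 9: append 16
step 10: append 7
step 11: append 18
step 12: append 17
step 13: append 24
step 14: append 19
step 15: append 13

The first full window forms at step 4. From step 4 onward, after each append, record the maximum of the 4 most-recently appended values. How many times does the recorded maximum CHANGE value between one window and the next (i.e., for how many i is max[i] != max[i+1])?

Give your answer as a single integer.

step 1: append 4 -> window=[4] (not full yet)
step 2: append 14 -> window=[4, 14] (not full yet)
step 3: append 34 -> window=[4, 14, 34] (not full yet)
step 4: append 15 -> window=[4, 14, 34, 15] -> max=34
step 5: append 0 -> window=[14, 34, 15, 0] -> max=34
step 6: append 18 -> window=[34, 15, 0, 18] -> max=34
step 7: append 16 -> window=[15, 0, 18, 16] -> max=18
step 8: append 35 -> window=[0, 18, 16, 35] -> max=35
step 9: append 16 -> window=[18, 16, 35, 16] -> max=35
step 10: append 7 -> window=[16, 35, 16, 7] -> max=35
step 11: append 18 -> window=[35, 16, 7, 18] -> max=35
step 12: append 17 -> window=[16, 7, 18, 17] -> max=18
step 13: append 24 -> window=[7, 18, 17, 24] -> max=24
step 14: append 19 -> window=[18, 17, 24, 19] -> max=24
step 15: append 13 -> window=[17, 24, 19, 13] -> max=24
Recorded maximums: 34 34 34 18 35 35 35 35 18 24 24 24
Changes between consecutive maximums: 4

Answer: 4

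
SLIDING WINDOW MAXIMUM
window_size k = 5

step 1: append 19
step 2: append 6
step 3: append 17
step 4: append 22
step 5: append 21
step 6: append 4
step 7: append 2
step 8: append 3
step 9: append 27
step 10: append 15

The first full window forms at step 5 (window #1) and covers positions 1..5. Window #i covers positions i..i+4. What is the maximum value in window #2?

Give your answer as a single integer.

step 1: append 19 -> window=[19] (not full yet)
step 2: append 6 -> window=[19, 6] (not full yet)
step 3: append 17 -> window=[19, 6, 17] (not full yet)
step 4: append 22 -> window=[19, 6, 17, 22] (not full yet)
step 5: append 21 -> window=[19, 6, 17, 22, 21] -> max=22
step 6: append 4 -> window=[6, 17, 22, 21, 4] -> max=22
Window #2 max = 22

Answer: 22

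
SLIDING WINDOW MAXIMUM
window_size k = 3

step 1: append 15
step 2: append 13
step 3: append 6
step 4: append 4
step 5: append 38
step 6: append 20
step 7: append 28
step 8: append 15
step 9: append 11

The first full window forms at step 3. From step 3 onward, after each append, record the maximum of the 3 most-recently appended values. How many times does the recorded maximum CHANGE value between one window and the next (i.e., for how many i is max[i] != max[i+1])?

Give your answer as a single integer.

step 1: append 15 -> window=[15] (not full yet)
step 2: append 13 -> window=[15, 13] (not full yet)
step 3: append 6 -> window=[15, 13, 6] -> max=15
step 4: append 4 -> window=[13, 6, 4] -> max=13
step 5: append 38 -> window=[6, 4, 38] -> max=38
step 6: append 20 -> window=[4, 38, 20] -> max=38
step 7: append 28 -> window=[38, 20, 28] -> max=38
step 8: append 15 -> window=[20, 28, 15] -> max=28
step 9: append 11 -> window=[28, 15, 11] -> max=28
Recorded maximums: 15 13 38 38 38 28 28
Changes between consecutive maximums: 3

Answer: 3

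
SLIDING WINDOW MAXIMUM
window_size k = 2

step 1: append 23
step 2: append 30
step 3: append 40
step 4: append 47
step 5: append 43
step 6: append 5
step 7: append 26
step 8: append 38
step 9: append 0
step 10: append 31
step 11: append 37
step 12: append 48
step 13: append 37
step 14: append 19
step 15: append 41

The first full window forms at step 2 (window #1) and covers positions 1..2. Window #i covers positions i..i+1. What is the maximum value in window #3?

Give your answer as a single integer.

Answer: 47

Derivation:
step 1: append 23 -> window=[23] (not full yet)
step 2: append 30 -> window=[23, 30] -> max=30
step 3: append 40 -> window=[30, 40] -> max=40
step 4: append 47 -> window=[40, 47] -> max=47
Window #3 max = 47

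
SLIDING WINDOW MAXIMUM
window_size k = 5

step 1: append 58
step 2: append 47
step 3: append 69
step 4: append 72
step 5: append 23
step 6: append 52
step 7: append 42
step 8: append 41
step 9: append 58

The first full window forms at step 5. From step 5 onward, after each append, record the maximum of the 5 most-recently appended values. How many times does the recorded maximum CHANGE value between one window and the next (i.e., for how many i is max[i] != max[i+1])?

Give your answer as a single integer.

step 1: append 58 -> window=[58] (not full yet)
step 2: append 47 -> window=[58, 47] (not full yet)
step 3: append 69 -> window=[58, 47, 69] (not full yet)
step 4: append 72 -> window=[58, 47, 69, 72] (not full yet)
step 5: append 23 -> window=[58, 47, 69, 72, 23] -> max=72
step 6: append 52 -> window=[47, 69, 72, 23, 52] -> max=72
step 7: append 42 -> window=[69, 72, 23, 52, 42] -> max=72
step 8: append 41 -> window=[72, 23, 52, 42, 41] -> max=72
step 9: append 58 -> window=[23, 52, 42, 41, 58] -> max=58
Recorded maximums: 72 72 72 72 58
Changes between consecutive maximums: 1

Answer: 1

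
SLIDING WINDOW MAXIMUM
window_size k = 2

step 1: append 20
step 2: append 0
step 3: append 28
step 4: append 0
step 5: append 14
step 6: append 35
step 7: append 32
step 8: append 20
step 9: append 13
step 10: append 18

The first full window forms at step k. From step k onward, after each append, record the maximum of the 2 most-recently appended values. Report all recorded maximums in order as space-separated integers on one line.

step 1: append 20 -> window=[20] (not full yet)
step 2: append 0 -> window=[20, 0] -> max=20
step 3: append 28 -> window=[0, 28] -> max=28
step 4: append 0 -> window=[28, 0] -> max=28
step 5: append 14 -> window=[0, 14] -> max=14
step 6: append 35 -> window=[14, 35] -> max=35
step 7: append 32 -> window=[35, 32] -> max=35
step 8: append 20 -> window=[32, 20] -> max=32
step 9: append 13 -> window=[20, 13] -> max=20
step 10: append 18 -> window=[13, 18] -> max=18

Answer: 20 28 28 14 35 35 32 20 18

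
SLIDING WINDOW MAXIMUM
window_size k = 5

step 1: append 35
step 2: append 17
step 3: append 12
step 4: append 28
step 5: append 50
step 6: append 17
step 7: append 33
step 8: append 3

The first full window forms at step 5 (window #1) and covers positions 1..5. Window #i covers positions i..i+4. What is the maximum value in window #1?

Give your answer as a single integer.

Answer: 50

Derivation:
step 1: append 35 -> window=[35] (not full yet)
step 2: append 17 -> window=[35, 17] (not full yet)
step 3: append 12 -> window=[35, 17, 12] (not full yet)
step 4: append 28 -> window=[35, 17, 12, 28] (not full yet)
step 5: append 50 -> window=[35, 17, 12, 28, 50] -> max=50
Window #1 max = 50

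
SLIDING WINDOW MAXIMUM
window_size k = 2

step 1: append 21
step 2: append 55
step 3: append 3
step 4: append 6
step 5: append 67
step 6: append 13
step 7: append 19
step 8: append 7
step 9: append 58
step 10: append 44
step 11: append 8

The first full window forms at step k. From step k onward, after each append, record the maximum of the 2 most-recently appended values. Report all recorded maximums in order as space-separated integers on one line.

Answer: 55 55 6 67 67 19 19 58 58 44

Derivation:
step 1: append 21 -> window=[21] (not full yet)
step 2: append 55 -> window=[21, 55] -> max=55
step 3: append 3 -> window=[55, 3] -> max=55
step 4: append 6 -> window=[3, 6] -> max=6
step 5: append 67 -> window=[6, 67] -> max=67
step 6: append 13 -> window=[67, 13] -> max=67
step 7: append 19 -> window=[13, 19] -> max=19
step 8: append 7 -> window=[19, 7] -> max=19
step 9: append 58 -> window=[7, 58] -> max=58
step 10: append 44 -> window=[58, 44] -> max=58
step 11: append 8 -> window=[44, 8] -> max=44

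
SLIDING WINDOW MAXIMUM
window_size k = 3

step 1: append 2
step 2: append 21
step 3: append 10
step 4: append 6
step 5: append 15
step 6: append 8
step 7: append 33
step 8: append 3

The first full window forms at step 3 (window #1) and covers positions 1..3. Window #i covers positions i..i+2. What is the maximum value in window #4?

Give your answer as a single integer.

step 1: append 2 -> window=[2] (not full yet)
step 2: append 21 -> window=[2, 21] (not full yet)
step 3: append 10 -> window=[2, 21, 10] -> max=21
step 4: append 6 -> window=[21, 10, 6] -> max=21
step 5: append 15 -> window=[10, 6, 15] -> max=15
step 6: append 8 -> window=[6, 15, 8] -> max=15
Window #4 max = 15

Answer: 15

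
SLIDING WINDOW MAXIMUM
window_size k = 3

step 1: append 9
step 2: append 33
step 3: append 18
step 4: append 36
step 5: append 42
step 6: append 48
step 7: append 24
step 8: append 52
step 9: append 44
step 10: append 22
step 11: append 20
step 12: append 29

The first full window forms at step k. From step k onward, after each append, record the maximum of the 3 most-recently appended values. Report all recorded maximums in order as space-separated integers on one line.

Answer: 33 36 42 48 48 52 52 52 44 29

Derivation:
step 1: append 9 -> window=[9] (not full yet)
step 2: append 33 -> window=[9, 33] (not full yet)
step 3: append 18 -> window=[9, 33, 18] -> max=33
step 4: append 36 -> window=[33, 18, 36] -> max=36
step 5: append 42 -> window=[18, 36, 42] -> max=42
step 6: append 48 -> window=[36, 42, 48] -> max=48
step 7: append 24 -> window=[42, 48, 24] -> max=48
step 8: append 52 -> window=[48, 24, 52] -> max=52
step 9: append 44 -> window=[24, 52, 44] -> max=52
step 10: append 22 -> window=[52, 44, 22] -> max=52
step 11: append 20 -> window=[44, 22, 20] -> max=44
step 12: append 29 -> window=[22, 20, 29] -> max=29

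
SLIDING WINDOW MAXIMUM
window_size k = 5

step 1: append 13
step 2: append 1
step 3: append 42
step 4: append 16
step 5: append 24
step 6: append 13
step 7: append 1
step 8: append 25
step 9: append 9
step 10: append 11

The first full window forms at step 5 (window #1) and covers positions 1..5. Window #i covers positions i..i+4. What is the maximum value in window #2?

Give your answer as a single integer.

Answer: 42

Derivation:
step 1: append 13 -> window=[13] (not full yet)
step 2: append 1 -> window=[13, 1] (not full yet)
step 3: append 42 -> window=[13, 1, 42] (not full yet)
step 4: append 16 -> window=[13, 1, 42, 16] (not full yet)
step 5: append 24 -> window=[13, 1, 42, 16, 24] -> max=42
step 6: append 13 -> window=[1, 42, 16, 24, 13] -> max=42
Window #2 max = 42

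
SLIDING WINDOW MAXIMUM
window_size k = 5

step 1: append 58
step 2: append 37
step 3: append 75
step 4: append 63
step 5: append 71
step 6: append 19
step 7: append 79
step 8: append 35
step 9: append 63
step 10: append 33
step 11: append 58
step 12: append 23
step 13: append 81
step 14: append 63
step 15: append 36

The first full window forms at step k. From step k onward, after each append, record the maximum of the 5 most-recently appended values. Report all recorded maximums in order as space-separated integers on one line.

Answer: 75 75 79 79 79 79 79 63 81 81 81

Derivation:
step 1: append 58 -> window=[58] (not full yet)
step 2: append 37 -> window=[58, 37] (not full yet)
step 3: append 75 -> window=[58, 37, 75] (not full yet)
step 4: append 63 -> window=[58, 37, 75, 63] (not full yet)
step 5: append 71 -> window=[58, 37, 75, 63, 71] -> max=75
step 6: append 19 -> window=[37, 75, 63, 71, 19] -> max=75
step 7: append 79 -> window=[75, 63, 71, 19, 79] -> max=79
step 8: append 35 -> window=[63, 71, 19, 79, 35] -> max=79
step 9: append 63 -> window=[71, 19, 79, 35, 63] -> max=79
step 10: append 33 -> window=[19, 79, 35, 63, 33] -> max=79
step 11: append 58 -> window=[79, 35, 63, 33, 58] -> max=79
step 12: append 23 -> window=[35, 63, 33, 58, 23] -> max=63
step 13: append 81 -> window=[63, 33, 58, 23, 81] -> max=81
step 14: append 63 -> window=[33, 58, 23, 81, 63] -> max=81
step 15: append 36 -> window=[58, 23, 81, 63, 36] -> max=81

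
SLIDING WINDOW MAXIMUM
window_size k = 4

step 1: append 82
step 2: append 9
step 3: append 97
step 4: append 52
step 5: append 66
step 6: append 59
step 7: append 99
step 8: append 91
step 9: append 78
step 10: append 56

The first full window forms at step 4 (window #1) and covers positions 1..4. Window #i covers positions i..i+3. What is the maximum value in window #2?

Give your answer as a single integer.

Answer: 97

Derivation:
step 1: append 82 -> window=[82] (not full yet)
step 2: append 9 -> window=[82, 9] (not full yet)
step 3: append 97 -> window=[82, 9, 97] (not full yet)
step 4: append 52 -> window=[82, 9, 97, 52] -> max=97
step 5: append 66 -> window=[9, 97, 52, 66] -> max=97
Window #2 max = 97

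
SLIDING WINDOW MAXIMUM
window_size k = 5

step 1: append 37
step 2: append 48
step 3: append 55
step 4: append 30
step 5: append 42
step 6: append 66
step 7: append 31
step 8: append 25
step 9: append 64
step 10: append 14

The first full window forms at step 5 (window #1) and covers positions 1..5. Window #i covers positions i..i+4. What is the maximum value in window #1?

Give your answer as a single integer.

Answer: 55

Derivation:
step 1: append 37 -> window=[37] (not full yet)
step 2: append 48 -> window=[37, 48] (not full yet)
step 3: append 55 -> window=[37, 48, 55] (not full yet)
step 4: append 30 -> window=[37, 48, 55, 30] (not full yet)
step 5: append 42 -> window=[37, 48, 55, 30, 42] -> max=55
Window #1 max = 55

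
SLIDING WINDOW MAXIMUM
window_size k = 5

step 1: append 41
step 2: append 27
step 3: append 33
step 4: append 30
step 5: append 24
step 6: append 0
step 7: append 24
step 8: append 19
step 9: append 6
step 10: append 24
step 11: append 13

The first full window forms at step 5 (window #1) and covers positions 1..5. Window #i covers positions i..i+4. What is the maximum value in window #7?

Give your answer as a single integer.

Answer: 24

Derivation:
step 1: append 41 -> window=[41] (not full yet)
step 2: append 27 -> window=[41, 27] (not full yet)
step 3: append 33 -> window=[41, 27, 33] (not full yet)
step 4: append 30 -> window=[41, 27, 33, 30] (not full yet)
step 5: append 24 -> window=[41, 27, 33, 30, 24] -> max=41
step 6: append 0 -> window=[27, 33, 30, 24, 0] -> max=33
step 7: append 24 -> window=[33, 30, 24, 0, 24] -> max=33
step 8: append 19 -> window=[30, 24, 0, 24, 19] -> max=30
step 9: append 6 -> window=[24, 0, 24, 19, 6] -> max=24
step 10: append 24 -> window=[0, 24, 19, 6, 24] -> max=24
step 11: append 13 -> window=[24, 19, 6, 24, 13] -> max=24
Window #7 max = 24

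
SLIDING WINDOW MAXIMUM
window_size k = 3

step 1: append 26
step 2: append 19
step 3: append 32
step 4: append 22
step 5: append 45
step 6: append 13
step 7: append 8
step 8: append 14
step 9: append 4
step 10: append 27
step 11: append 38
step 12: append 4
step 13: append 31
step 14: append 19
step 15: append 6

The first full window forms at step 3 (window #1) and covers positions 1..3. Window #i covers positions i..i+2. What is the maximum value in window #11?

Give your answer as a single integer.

step 1: append 26 -> window=[26] (not full yet)
step 2: append 19 -> window=[26, 19] (not full yet)
step 3: append 32 -> window=[26, 19, 32] -> max=32
step 4: append 22 -> window=[19, 32, 22] -> max=32
step 5: append 45 -> window=[32, 22, 45] -> max=45
step 6: append 13 -> window=[22, 45, 13] -> max=45
step 7: append 8 -> window=[45, 13, 8] -> max=45
step 8: append 14 -> window=[13, 8, 14] -> max=14
step 9: append 4 -> window=[8, 14, 4] -> max=14
step 10: append 27 -> window=[14, 4, 27] -> max=27
step 11: append 38 -> window=[4, 27, 38] -> max=38
step 12: append 4 -> window=[27, 38, 4] -> max=38
step 13: append 31 -> window=[38, 4, 31] -> max=38
Window #11 max = 38

Answer: 38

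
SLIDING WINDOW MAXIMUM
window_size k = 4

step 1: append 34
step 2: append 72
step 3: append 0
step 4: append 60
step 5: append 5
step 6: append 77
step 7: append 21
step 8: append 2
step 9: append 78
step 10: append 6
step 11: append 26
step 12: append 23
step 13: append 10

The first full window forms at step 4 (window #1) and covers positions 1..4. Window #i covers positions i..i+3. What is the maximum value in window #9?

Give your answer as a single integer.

step 1: append 34 -> window=[34] (not full yet)
step 2: append 72 -> window=[34, 72] (not full yet)
step 3: append 0 -> window=[34, 72, 0] (not full yet)
step 4: append 60 -> window=[34, 72, 0, 60] -> max=72
step 5: append 5 -> window=[72, 0, 60, 5] -> max=72
step 6: append 77 -> window=[0, 60, 5, 77] -> max=77
step 7: append 21 -> window=[60, 5, 77, 21] -> max=77
step 8: append 2 -> window=[5, 77, 21, 2] -> max=77
step 9: append 78 -> window=[77, 21, 2, 78] -> max=78
step 10: append 6 -> window=[21, 2, 78, 6] -> max=78
step 11: append 26 -> window=[2, 78, 6, 26] -> max=78
step 12: append 23 -> window=[78, 6, 26, 23] -> max=78
Window #9 max = 78

Answer: 78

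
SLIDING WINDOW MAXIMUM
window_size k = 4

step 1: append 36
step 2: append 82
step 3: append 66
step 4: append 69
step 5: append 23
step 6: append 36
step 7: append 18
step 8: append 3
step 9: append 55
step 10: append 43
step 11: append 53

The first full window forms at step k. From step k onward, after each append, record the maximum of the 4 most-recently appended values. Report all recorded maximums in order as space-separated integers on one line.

Answer: 82 82 69 69 36 55 55 55

Derivation:
step 1: append 36 -> window=[36] (not full yet)
step 2: append 82 -> window=[36, 82] (not full yet)
step 3: append 66 -> window=[36, 82, 66] (not full yet)
step 4: append 69 -> window=[36, 82, 66, 69] -> max=82
step 5: append 23 -> window=[82, 66, 69, 23] -> max=82
step 6: append 36 -> window=[66, 69, 23, 36] -> max=69
step 7: append 18 -> window=[69, 23, 36, 18] -> max=69
step 8: append 3 -> window=[23, 36, 18, 3] -> max=36
step 9: append 55 -> window=[36, 18, 3, 55] -> max=55
step 10: append 43 -> window=[18, 3, 55, 43] -> max=55
step 11: append 53 -> window=[3, 55, 43, 53] -> max=55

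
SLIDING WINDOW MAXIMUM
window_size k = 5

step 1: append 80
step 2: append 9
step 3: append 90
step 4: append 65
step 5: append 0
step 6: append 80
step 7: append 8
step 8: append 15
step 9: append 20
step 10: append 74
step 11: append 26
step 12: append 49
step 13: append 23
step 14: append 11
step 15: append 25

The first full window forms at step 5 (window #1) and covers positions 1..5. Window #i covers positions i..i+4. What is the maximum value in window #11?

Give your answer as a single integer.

Answer: 49

Derivation:
step 1: append 80 -> window=[80] (not full yet)
step 2: append 9 -> window=[80, 9] (not full yet)
step 3: append 90 -> window=[80, 9, 90] (not full yet)
step 4: append 65 -> window=[80, 9, 90, 65] (not full yet)
step 5: append 0 -> window=[80, 9, 90, 65, 0] -> max=90
step 6: append 80 -> window=[9, 90, 65, 0, 80] -> max=90
step 7: append 8 -> window=[90, 65, 0, 80, 8] -> max=90
step 8: append 15 -> window=[65, 0, 80, 8, 15] -> max=80
step 9: append 20 -> window=[0, 80, 8, 15, 20] -> max=80
step 10: append 74 -> window=[80, 8, 15, 20, 74] -> max=80
step 11: append 26 -> window=[8, 15, 20, 74, 26] -> max=74
step 12: append 49 -> window=[15, 20, 74, 26, 49] -> max=74
step 13: append 23 -> window=[20, 74, 26, 49, 23] -> max=74
step 14: append 11 -> window=[74, 26, 49, 23, 11] -> max=74
step 15: append 25 -> window=[26, 49, 23, 11, 25] -> max=49
Window #11 max = 49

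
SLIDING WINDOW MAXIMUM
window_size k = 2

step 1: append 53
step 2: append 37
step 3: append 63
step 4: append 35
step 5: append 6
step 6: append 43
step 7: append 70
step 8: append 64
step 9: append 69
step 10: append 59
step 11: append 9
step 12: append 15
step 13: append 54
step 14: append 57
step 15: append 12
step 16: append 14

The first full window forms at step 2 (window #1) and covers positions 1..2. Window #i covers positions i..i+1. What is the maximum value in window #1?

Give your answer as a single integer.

step 1: append 53 -> window=[53] (not full yet)
step 2: append 37 -> window=[53, 37] -> max=53
Window #1 max = 53

Answer: 53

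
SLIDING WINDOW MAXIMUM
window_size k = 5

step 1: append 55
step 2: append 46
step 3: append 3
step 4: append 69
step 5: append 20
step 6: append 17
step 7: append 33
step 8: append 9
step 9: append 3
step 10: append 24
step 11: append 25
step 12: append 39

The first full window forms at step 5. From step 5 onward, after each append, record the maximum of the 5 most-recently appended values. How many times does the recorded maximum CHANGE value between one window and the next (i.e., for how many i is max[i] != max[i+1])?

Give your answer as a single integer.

step 1: append 55 -> window=[55] (not full yet)
step 2: append 46 -> window=[55, 46] (not full yet)
step 3: append 3 -> window=[55, 46, 3] (not full yet)
step 4: append 69 -> window=[55, 46, 3, 69] (not full yet)
step 5: append 20 -> window=[55, 46, 3, 69, 20] -> max=69
step 6: append 17 -> window=[46, 3, 69, 20, 17] -> max=69
step 7: append 33 -> window=[3, 69, 20, 17, 33] -> max=69
step 8: append 9 -> window=[69, 20, 17, 33, 9] -> max=69
step 9: append 3 -> window=[20, 17, 33, 9, 3] -> max=33
step 10: append 24 -> window=[17, 33, 9, 3, 24] -> max=33
step 11: append 25 -> window=[33, 9, 3, 24, 25] -> max=33
step 12: append 39 -> window=[9, 3, 24, 25, 39] -> max=39
Recorded maximums: 69 69 69 69 33 33 33 39
Changes between consecutive maximums: 2

Answer: 2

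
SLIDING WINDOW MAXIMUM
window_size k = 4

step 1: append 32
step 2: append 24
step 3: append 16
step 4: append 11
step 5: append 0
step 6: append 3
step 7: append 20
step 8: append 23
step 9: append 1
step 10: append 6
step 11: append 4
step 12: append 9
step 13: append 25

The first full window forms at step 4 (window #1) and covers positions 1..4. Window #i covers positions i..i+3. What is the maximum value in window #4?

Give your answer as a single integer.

step 1: append 32 -> window=[32] (not full yet)
step 2: append 24 -> window=[32, 24] (not full yet)
step 3: append 16 -> window=[32, 24, 16] (not full yet)
step 4: append 11 -> window=[32, 24, 16, 11] -> max=32
step 5: append 0 -> window=[24, 16, 11, 0] -> max=24
step 6: append 3 -> window=[16, 11, 0, 3] -> max=16
step 7: append 20 -> window=[11, 0, 3, 20] -> max=20
Window #4 max = 20

Answer: 20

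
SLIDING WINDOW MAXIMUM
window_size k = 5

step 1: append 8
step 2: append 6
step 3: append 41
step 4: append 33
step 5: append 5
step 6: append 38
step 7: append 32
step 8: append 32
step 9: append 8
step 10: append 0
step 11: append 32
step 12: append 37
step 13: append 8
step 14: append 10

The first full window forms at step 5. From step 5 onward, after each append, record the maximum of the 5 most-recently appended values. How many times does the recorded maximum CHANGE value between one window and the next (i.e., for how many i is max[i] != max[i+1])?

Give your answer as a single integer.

Answer: 3

Derivation:
step 1: append 8 -> window=[8] (not full yet)
step 2: append 6 -> window=[8, 6] (not full yet)
step 3: append 41 -> window=[8, 6, 41] (not full yet)
step 4: append 33 -> window=[8, 6, 41, 33] (not full yet)
step 5: append 5 -> window=[8, 6, 41, 33, 5] -> max=41
step 6: append 38 -> window=[6, 41, 33, 5, 38] -> max=41
step 7: append 32 -> window=[41, 33, 5, 38, 32] -> max=41
step 8: append 32 -> window=[33, 5, 38, 32, 32] -> max=38
step 9: append 8 -> window=[5, 38, 32, 32, 8] -> max=38
step 10: append 0 -> window=[38, 32, 32, 8, 0] -> max=38
step 11: append 32 -> window=[32, 32, 8, 0, 32] -> max=32
step 12: append 37 -> window=[32, 8, 0, 32, 37] -> max=37
step 13: append 8 -> window=[8, 0, 32, 37, 8] -> max=37
step 14: append 10 -> window=[0, 32, 37, 8, 10] -> max=37
Recorded maximums: 41 41 41 38 38 38 32 37 37 37
Changes between consecutive maximums: 3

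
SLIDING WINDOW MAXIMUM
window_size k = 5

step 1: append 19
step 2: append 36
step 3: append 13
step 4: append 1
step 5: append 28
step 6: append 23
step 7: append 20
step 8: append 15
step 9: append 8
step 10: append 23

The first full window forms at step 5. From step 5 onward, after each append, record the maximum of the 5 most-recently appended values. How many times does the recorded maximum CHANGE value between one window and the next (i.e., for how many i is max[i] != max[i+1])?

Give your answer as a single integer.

step 1: append 19 -> window=[19] (not full yet)
step 2: append 36 -> window=[19, 36] (not full yet)
step 3: append 13 -> window=[19, 36, 13] (not full yet)
step 4: append 1 -> window=[19, 36, 13, 1] (not full yet)
step 5: append 28 -> window=[19, 36, 13, 1, 28] -> max=36
step 6: append 23 -> window=[36, 13, 1, 28, 23] -> max=36
step 7: append 20 -> window=[13, 1, 28, 23, 20] -> max=28
step 8: append 15 -> window=[1, 28, 23, 20, 15] -> max=28
step 9: append 8 -> window=[28, 23, 20, 15, 8] -> max=28
step 10: append 23 -> window=[23, 20, 15, 8, 23] -> max=23
Recorded maximums: 36 36 28 28 28 23
Changes between consecutive maximums: 2

Answer: 2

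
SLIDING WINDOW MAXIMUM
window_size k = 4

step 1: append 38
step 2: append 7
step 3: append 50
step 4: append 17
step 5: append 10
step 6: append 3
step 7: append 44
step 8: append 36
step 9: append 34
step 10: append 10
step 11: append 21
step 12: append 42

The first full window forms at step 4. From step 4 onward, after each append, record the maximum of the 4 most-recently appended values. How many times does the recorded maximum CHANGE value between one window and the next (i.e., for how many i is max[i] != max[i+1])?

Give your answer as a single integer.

step 1: append 38 -> window=[38] (not full yet)
step 2: append 7 -> window=[38, 7] (not full yet)
step 3: append 50 -> window=[38, 7, 50] (not full yet)
step 4: append 17 -> window=[38, 7, 50, 17] -> max=50
step 5: append 10 -> window=[7, 50, 17, 10] -> max=50
step 6: append 3 -> window=[50, 17, 10, 3] -> max=50
step 7: append 44 -> window=[17, 10, 3, 44] -> max=44
step 8: append 36 -> window=[10, 3, 44, 36] -> max=44
step 9: append 34 -> window=[3, 44, 36, 34] -> max=44
step 10: append 10 -> window=[44, 36, 34, 10] -> max=44
step 11: append 21 -> window=[36, 34, 10, 21] -> max=36
step 12: append 42 -> window=[34, 10, 21, 42] -> max=42
Recorded maximums: 50 50 50 44 44 44 44 36 42
Changes between consecutive maximums: 3

Answer: 3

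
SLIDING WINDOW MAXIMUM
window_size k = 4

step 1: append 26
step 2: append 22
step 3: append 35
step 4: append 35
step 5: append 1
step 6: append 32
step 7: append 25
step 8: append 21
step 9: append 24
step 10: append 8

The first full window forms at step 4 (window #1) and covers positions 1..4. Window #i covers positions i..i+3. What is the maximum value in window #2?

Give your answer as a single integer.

Answer: 35

Derivation:
step 1: append 26 -> window=[26] (not full yet)
step 2: append 22 -> window=[26, 22] (not full yet)
step 3: append 35 -> window=[26, 22, 35] (not full yet)
step 4: append 35 -> window=[26, 22, 35, 35] -> max=35
step 5: append 1 -> window=[22, 35, 35, 1] -> max=35
Window #2 max = 35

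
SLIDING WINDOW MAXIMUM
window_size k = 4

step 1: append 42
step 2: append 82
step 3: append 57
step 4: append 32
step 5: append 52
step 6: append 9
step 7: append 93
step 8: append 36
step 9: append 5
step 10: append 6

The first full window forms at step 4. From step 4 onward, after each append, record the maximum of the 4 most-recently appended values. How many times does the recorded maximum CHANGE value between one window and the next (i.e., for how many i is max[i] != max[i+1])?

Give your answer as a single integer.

Answer: 2

Derivation:
step 1: append 42 -> window=[42] (not full yet)
step 2: append 82 -> window=[42, 82] (not full yet)
step 3: append 57 -> window=[42, 82, 57] (not full yet)
step 4: append 32 -> window=[42, 82, 57, 32] -> max=82
step 5: append 52 -> window=[82, 57, 32, 52] -> max=82
step 6: append 9 -> window=[57, 32, 52, 9] -> max=57
step 7: append 93 -> window=[32, 52, 9, 93] -> max=93
step 8: append 36 -> window=[52, 9, 93, 36] -> max=93
step 9: append 5 -> window=[9, 93, 36, 5] -> max=93
step 10: append 6 -> window=[93, 36, 5, 6] -> max=93
Recorded maximums: 82 82 57 93 93 93 93
Changes between consecutive maximums: 2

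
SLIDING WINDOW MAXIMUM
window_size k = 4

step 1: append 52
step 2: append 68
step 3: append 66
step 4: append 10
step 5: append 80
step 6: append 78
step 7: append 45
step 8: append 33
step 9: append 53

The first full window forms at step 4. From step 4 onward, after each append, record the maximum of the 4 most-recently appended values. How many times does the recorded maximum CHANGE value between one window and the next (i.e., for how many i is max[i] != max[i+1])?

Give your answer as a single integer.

Answer: 2

Derivation:
step 1: append 52 -> window=[52] (not full yet)
step 2: append 68 -> window=[52, 68] (not full yet)
step 3: append 66 -> window=[52, 68, 66] (not full yet)
step 4: append 10 -> window=[52, 68, 66, 10] -> max=68
step 5: append 80 -> window=[68, 66, 10, 80] -> max=80
step 6: append 78 -> window=[66, 10, 80, 78] -> max=80
step 7: append 45 -> window=[10, 80, 78, 45] -> max=80
step 8: append 33 -> window=[80, 78, 45, 33] -> max=80
step 9: append 53 -> window=[78, 45, 33, 53] -> max=78
Recorded maximums: 68 80 80 80 80 78
Changes between consecutive maximums: 2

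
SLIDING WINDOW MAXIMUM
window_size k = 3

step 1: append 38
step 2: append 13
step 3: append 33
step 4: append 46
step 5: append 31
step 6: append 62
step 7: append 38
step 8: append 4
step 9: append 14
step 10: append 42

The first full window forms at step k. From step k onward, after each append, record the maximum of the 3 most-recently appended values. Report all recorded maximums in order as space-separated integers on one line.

Answer: 38 46 46 62 62 62 38 42

Derivation:
step 1: append 38 -> window=[38] (not full yet)
step 2: append 13 -> window=[38, 13] (not full yet)
step 3: append 33 -> window=[38, 13, 33] -> max=38
step 4: append 46 -> window=[13, 33, 46] -> max=46
step 5: append 31 -> window=[33, 46, 31] -> max=46
step 6: append 62 -> window=[46, 31, 62] -> max=62
step 7: append 38 -> window=[31, 62, 38] -> max=62
step 8: append 4 -> window=[62, 38, 4] -> max=62
step 9: append 14 -> window=[38, 4, 14] -> max=38
step 10: append 42 -> window=[4, 14, 42] -> max=42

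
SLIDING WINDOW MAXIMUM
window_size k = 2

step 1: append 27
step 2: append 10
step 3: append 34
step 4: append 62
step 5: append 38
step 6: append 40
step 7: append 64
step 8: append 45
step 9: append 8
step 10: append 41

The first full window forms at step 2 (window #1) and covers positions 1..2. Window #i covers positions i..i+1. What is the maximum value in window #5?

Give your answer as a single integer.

step 1: append 27 -> window=[27] (not full yet)
step 2: append 10 -> window=[27, 10] -> max=27
step 3: append 34 -> window=[10, 34] -> max=34
step 4: append 62 -> window=[34, 62] -> max=62
step 5: append 38 -> window=[62, 38] -> max=62
step 6: append 40 -> window=[38, 40] -> max=40
Window #5 max = 40

Answer: 40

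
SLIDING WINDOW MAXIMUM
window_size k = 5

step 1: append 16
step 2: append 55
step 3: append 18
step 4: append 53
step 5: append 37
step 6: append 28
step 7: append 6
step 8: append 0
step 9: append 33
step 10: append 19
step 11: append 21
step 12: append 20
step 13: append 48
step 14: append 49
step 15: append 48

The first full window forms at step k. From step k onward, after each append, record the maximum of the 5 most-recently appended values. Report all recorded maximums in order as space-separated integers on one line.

Answer: 55 55 53 53 37 33 33 33 48 49 49

Derivation:
step 1: append 16 -> window=[16] (not full yet)
step 2: append 55 -> window=[16, 55] (not full yet)
step 3: append 18 -> window=[16, 55, 18] (not full yet)
step 4: append 53 -> window=[16, 55, 18, 53] (not full yet)
step 5: append 37 -> window=[16, 55, 18, 53, 37] -> max=55
step 6: append 28 -> window=[55, 18, 53, 37, 28] -> max=55
step 7: append 6 -> window=[18, 53, 37, 28, 6] -> max=53
step 8: append 0 -> window=[53, 37, 28, 6, 0] -> max=53
step 9: append 33 -> window=[37, 28, 6, 0, 33] -> max=37
step 10: append 19 -> window=[28, 6, 0, 33, 19] -> max=33
step 11: append 21 -> window=[6, 0, 33, 19, 21] -> max=33
step 12: append 20 -> window=[0, 33, 19, 21, 20] -> max=33
step 13: append 48 -> window=[33, 19, 21, 20, 48] -> max=48
step 14: append 49 -> window=[19, 21, 20, 48, 49] -> max=49
step 15: append 48 -> window=[21, 20, 48, 49, 48] -> max=49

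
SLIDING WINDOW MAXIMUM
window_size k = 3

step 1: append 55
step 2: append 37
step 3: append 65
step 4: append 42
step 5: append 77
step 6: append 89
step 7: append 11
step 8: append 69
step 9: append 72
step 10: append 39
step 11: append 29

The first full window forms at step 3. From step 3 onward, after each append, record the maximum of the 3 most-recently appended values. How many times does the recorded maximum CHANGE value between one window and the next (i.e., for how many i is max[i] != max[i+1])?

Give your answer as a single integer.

step 1: append 55 -> window=[55] (not full yet)
step 2: append 37 -> window=[55, 37] (not full yet)
step 3: append 65 -> window=[55, 37, 65] -> max=65
step 4: append 42 -> window=[37, 65, 42] -> max=65
step 5: append 77 -> window=[65, 42, 77] -> max=77
step 6: append 89 -> window=[42, 77, 89] -> max=89
step 7: append 11 -> window=[77, 89, 11] -> max=89
step 8: append 69 -> window=[89, 11, 69] -> max=89
step 9: append 72 -> window=[11, 69, 72] -> max=72
step 10: append 39 -> window=[69, 72, 39] -> max=72
step 11: append 29 -> window=[72, 39, 29] -> max=72
Recorded maximums: 65 65 77 89 89 89 72 72 72
Changes between consecutive maximums: 3

Answer: 3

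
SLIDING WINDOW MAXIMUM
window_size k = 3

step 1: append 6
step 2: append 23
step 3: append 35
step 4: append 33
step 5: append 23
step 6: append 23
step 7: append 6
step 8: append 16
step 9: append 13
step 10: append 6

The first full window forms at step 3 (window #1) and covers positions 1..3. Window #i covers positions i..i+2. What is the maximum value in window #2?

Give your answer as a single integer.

Answer: 35

Derivation:
step 1: append 6 -> window=[6] (not full yet)
step 2: append 23 -> window=[6, 23] (not full yet)
step 3: append 35 -> window=[6, 23, 35] -> max=35
step 4: append 33 -> window=[23, 35, 33] -> max=35
Window #2 max = 35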